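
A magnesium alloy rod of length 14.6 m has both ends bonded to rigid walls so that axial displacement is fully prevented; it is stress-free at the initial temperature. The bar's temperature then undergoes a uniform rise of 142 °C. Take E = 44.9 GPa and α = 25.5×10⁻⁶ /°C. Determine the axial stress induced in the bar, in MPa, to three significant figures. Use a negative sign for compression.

Free thermal expansion αLΔT = 25.5e-6 · 14600 · 142 = 52.87 mm.
The walls impose strain ε = −(52.87)/14600 = -3.6210e-03; σ = Eε = 44900 · -3.6210e-03 = -162.6 MPa.

-163 MPa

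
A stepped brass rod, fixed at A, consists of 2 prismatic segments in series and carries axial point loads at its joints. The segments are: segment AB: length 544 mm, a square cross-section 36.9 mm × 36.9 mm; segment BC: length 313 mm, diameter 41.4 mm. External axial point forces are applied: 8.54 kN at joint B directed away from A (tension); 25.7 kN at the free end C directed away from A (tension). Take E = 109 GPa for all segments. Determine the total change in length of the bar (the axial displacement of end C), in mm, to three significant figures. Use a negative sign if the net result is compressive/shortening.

Internal axial forces (sectioning from the free end, tension +): N_BC = 25.7 kN, N_AB = 34.24 kN.
A_AB = 1362 mm².
A_BC = 1346 mm².
δ_AB = 34240·544/(1362·109000) = 0.1255 mm
δ_BC = 25700·313/(1346·109000) = 0.05482 mm
δ = Σδ_i = 0.1803 mm.

0.180 mm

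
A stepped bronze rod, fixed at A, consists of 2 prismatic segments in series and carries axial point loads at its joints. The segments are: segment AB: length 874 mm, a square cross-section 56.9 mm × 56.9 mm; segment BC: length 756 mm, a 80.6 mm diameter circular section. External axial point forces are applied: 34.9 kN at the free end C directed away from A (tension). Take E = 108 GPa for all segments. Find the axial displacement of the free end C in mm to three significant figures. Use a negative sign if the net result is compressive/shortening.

0.135 mm

Internal axial forces (sectioning from the free end, tension +): N_BC = 34.9 kN, N_AB = 34.9 kN.
A_AB = 3238 mm².
A_BC = 5102 mm².
δ_AB = 34900·874/(3238·108000) = 0.08723 mm
δ_BC = 34900·756/(5102·108000) = 0.04788 mm
δ = Σδ_i = 0.1351 mm.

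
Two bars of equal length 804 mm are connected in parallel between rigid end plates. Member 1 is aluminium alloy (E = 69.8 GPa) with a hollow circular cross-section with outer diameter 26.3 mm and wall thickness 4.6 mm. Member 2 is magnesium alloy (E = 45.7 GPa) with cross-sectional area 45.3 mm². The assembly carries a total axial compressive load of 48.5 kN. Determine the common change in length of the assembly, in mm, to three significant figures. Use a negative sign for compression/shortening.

-1.63 mm

A_1 = 313.6 mm².
Equal strain + equilibrium ⇒ each member carries load in proportion to AE: A₁E₁ = 21890000 N, A₂E₂ = 2070000 N, ΣAE = 23960000 N.
δ = PL/ΣAE = -48500·804/23960000 = -1.628 mm.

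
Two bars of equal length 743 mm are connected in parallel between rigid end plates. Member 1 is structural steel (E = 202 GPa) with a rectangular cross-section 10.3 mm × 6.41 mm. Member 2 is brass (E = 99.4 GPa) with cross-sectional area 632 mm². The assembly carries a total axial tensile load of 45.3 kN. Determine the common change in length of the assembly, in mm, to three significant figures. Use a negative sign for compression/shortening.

0.442 mm

A_1 = 66.02 mm².
Equal strain + equilibrium ⇒ each member carries load in proportion to AE: A₁E₁ = 13340000 N, A₂E₂ = 62820000 N, ΣAE = 76160000 N.
δ = PL/ΣAE = 45300·743/76160000 = 0.442 mm.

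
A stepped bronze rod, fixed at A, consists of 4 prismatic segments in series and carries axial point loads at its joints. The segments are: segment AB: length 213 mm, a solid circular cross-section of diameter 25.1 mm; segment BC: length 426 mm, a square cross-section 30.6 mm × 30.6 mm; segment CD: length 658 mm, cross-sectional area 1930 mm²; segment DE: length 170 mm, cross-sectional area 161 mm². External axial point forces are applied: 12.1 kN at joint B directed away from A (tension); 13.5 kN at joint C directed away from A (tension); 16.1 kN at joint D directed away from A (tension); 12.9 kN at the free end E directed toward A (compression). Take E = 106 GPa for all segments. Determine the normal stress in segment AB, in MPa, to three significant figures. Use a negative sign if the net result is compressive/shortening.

58.2 MPa

Internal axial forces (sectioning from the free end, tension +): N_DE = -12.9 kN, N_CD = 3.2 kN, N_BC = 16.7 kN, N_AB = 28.8 kN.
A_AB = 494.8 mm².
σ_AB = N_AB/A_AB = 28800/494.8 = 58.2 MPa.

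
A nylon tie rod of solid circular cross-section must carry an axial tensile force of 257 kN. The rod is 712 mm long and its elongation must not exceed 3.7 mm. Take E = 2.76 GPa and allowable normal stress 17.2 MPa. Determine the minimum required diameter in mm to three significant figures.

151 mm

Required area A ≥ P/σ_allow = 257000/17.2 = 14940 mm².
For a solid circular section, d ≥ √(4A/π) = 137.9 mm.
Elongation limit: A ≥ PL/(Eδ_allow) = 257000·712/(2760·3.7) = 17920 mm² ⇒ d ≥ 151 mm.
The elongation limit governs.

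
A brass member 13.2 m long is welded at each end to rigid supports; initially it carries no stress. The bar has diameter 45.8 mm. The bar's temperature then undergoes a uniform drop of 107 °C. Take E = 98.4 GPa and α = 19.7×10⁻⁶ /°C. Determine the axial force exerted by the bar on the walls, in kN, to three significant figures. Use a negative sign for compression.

Free thermal expansion αLΔT = 19.7e-6 · 13200 · -107 = -27.82 mm.
The walls impose strain ε = −(-27.82)/13200 = 2.1079e-03; σ = Eε = 98400 · 2.1079e-03 = 207.4 MPa.
Wall reaction R = σ·A = 207.4·1647 = 341700 N = 341.7 kN.

342 kN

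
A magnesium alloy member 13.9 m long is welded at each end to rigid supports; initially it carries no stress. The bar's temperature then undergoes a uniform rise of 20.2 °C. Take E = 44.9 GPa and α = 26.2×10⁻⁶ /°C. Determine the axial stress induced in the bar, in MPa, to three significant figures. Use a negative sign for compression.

Free thermal expansion αLΔT = 26.2e-6 · 13900 · 20.2 = 7.356 mm.
The walls impose strain ε = −(7.356)/13900 = -5.2924e-04; σ = Eε = 44900 · -5.2924e-04 = -23.76 MPa.

-23.8 MPa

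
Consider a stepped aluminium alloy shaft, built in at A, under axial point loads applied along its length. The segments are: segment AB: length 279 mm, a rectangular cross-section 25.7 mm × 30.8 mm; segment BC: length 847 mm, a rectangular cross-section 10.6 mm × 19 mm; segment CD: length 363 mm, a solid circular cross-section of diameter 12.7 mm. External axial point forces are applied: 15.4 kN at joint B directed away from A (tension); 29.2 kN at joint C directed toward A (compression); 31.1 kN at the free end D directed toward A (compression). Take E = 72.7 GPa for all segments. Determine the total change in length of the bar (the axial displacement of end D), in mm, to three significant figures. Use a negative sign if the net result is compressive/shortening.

-4.93 mm

Internal axial forces (sectioning from the free end, tension +): N_CD = -31.1 kN, N_BC = -60.3 kN, N_AB = -44.9 kN.
A_AB = 791.6 mm².
A_BC = 201.4 mm².
A_CD = 126.7 mm².
δ_AB = -44900·279/(791.6·72700) = -0.2177 mm
δ_BC = -60300·847/(201.4·72700) = -3.488 mm
δ_CD = -31100·363/(126.7·72700) = -1.226 mm
δ = Σδ_i = -4.932 mm.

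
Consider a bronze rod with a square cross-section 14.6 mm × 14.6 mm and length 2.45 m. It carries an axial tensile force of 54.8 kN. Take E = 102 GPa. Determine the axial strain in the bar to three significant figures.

0.00252

A = 213.2 mm².
σ = N/A = 257.1 MPa; ε = σ/E = 257.1/102000 = 2.520e-03.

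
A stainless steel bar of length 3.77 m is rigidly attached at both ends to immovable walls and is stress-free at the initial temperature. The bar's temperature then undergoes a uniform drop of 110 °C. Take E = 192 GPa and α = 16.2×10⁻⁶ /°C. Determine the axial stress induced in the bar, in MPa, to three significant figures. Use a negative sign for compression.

342 MPa

Free thermal expansion αLΔT = 16.2e-6 · 3770 · -110 = -6.718 mm.
The walls impose strain ε = −(-6.718)/3770 = 1.7820e-03; σ = Eε = 192000 · 1.7820e-03 = 342.1 MPa.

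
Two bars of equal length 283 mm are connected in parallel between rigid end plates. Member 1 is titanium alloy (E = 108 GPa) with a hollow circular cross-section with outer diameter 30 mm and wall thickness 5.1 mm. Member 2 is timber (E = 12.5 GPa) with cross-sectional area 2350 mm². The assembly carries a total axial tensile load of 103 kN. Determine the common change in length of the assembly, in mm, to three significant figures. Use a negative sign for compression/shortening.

A_1 = 399 mm².
Equal strain + equilibrium ⇒ each member carries load in proportion to AE: A₁E₁ = 43090000 N, A₂E₂ = 29380000 N, ΣAE = 72460000 N.
δ = PL/ΣAE = 103000·283/72460000 = 0.4023 mm.

0.402 mm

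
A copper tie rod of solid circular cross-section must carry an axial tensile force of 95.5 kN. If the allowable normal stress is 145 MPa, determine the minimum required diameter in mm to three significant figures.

Required area A ≥ P/σ_allow = 95500/145 = 658.6 mm².
For a solid circular section, d ≥ √(4A/π) = 28.96 mm.

29.0 mm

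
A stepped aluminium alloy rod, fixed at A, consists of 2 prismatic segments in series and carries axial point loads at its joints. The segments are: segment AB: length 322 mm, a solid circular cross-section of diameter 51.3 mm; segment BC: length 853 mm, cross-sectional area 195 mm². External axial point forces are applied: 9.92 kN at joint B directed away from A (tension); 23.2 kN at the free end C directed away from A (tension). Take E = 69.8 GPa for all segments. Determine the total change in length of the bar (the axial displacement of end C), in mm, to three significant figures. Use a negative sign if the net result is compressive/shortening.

1.53 mm

Internal axial forces (sectioning from the free end, tension +): N_BC = 23.2 kN, N_AB = 33.12 kN.
A_AB = 2067 mm².
δ_AB = 33120·322/(2067·69800) = 0.07392 mm
δ_BC = 23200·853/(195·69800) = 1.454 mm
δ = Σδ_i = 1.528 mm.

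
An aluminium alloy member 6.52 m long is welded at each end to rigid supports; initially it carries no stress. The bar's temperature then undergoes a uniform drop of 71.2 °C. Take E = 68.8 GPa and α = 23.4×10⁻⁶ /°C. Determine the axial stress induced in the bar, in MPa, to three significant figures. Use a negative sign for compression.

115 MPa

Free thermal expansion αLΔT = 23.4e-6 · 6520 · -71.2 = -10.86 mm.
The walls impose strain ε = −(-10.86)/6520 = 1.6661e-03; σ = Eε = 68800 · 1.6661e-03 = 114.6 MPa.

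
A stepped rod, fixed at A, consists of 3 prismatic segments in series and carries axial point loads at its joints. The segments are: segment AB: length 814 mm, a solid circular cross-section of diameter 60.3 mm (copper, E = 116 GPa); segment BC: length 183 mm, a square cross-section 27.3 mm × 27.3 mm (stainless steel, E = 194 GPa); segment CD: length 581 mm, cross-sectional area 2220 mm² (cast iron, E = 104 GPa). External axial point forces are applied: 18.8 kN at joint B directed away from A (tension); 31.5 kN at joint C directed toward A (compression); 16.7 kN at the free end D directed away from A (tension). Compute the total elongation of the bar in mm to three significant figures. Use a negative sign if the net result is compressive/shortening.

0.0331 mm

Internal axial forces (sectioning from the free end, tension +): N_CD = 16.7 kN, N_BC = -14.8 kN, N_AB = 4 kN.
A_AB = 2856 mm².
A_BC = 745.3 mm².
δ_AB = 4000·814/(2856·116000) = 0.009829 mm
δ_BC = -14800·183/(745.3·194000) = -0.01873 mm
δ_CD = 16700·581/(2220·104000) = 0.04202 mm
δ = Σδ_i = 0.03312 mm.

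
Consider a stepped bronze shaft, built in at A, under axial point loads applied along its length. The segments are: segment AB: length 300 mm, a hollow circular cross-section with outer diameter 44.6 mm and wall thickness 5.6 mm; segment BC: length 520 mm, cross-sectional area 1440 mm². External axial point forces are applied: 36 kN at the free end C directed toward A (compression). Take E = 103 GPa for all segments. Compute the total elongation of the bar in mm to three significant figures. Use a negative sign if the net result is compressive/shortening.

-0.279 mm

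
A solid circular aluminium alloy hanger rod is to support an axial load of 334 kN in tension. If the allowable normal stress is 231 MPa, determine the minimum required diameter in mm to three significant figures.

Required area A ≥ P/σ_allow = 334000/231 = 1446 mm².
For a solid circular section, d ≥ √(4A/π) = 42.91 mm.

42.9 mm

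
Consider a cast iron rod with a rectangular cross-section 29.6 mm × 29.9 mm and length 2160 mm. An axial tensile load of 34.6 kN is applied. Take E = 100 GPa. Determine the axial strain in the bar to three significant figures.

3.91e-04

A = 885 mm².
σ = N/A = 39.09 MPa; ε = σ/E = 39.09/100000 = 3.909e-04.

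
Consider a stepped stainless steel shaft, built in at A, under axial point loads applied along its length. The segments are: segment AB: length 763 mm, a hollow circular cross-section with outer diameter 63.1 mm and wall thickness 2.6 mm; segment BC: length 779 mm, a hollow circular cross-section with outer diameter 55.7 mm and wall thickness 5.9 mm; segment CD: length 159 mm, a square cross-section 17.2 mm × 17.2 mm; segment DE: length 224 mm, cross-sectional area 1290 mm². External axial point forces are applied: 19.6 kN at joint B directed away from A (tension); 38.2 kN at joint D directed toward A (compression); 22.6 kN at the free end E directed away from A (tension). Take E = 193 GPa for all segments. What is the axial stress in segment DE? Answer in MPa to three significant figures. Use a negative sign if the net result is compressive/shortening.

Internal axial forces (sectioning from the free end, tension +): N_DE = 22.6 kN, N_CD = -15.6 kN, N_BC = -15.6 kN, N_AB = 4 kN.
σ_DE = N_DE/A_DE = 22600/1290 = 17.52 MPa.

17.5 MPa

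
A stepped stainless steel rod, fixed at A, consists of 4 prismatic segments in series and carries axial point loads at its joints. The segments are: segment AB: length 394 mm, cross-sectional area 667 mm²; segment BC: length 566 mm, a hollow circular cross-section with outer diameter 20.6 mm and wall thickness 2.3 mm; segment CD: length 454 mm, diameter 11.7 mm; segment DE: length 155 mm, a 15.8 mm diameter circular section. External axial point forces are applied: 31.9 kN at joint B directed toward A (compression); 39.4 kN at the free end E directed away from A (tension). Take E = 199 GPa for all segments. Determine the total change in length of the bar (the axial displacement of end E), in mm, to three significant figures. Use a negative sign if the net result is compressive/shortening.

1.86 mm

Internal axial forces (sectioning from the free end, tension +): N_DE = 39.4 kN, N_CD = 39.4 kN, N_BC = 39.4 kN, N_AB = 7.5 kN.
A_BC = 132.2 mm².
A_CD = 107.5 mm².
A_DE = 196.1 mm².
δ_AB = 7500·394/(667·199000) = 0.02226 mm
δ_BC = 39400·566/(132.2·199000) = 0.8475 mm
δ_CD = 39400·454/(107.5·199000) = 0.8361 mm
δ_DE = 39400·155/(196.1·199000) = 0.1565 mm
δ = Σδ_i = 1.862 mm.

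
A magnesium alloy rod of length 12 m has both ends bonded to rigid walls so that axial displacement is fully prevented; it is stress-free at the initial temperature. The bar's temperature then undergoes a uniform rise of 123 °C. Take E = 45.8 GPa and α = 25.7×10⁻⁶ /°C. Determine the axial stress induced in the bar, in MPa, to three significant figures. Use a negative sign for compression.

-145 MPa

Free thermal expansion αLΔT = 25.7e-6 · 12000 · 123 = 37.93 mm.
The walls impose strain ε = −(37.93)/12000 = -3.1611e-03; σ = Eε = 45800 · -3.1611e-03 = -144.8 MPa.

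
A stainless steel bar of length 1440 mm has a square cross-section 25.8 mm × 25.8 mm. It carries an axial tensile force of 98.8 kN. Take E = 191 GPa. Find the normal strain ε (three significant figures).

7.77e-04

A = 665.6 mm².
σ = N/A = 148.4 MPa; ε = σ/E = 148.4/191000 = 7.771e-04.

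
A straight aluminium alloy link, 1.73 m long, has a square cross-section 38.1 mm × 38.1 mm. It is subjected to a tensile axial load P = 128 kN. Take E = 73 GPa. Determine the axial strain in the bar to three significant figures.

0.00121

A = 1452 mm².
σ = N/A = 88.18 MPa; ε = σ/E = 88.18/73000 = 1.208e-03.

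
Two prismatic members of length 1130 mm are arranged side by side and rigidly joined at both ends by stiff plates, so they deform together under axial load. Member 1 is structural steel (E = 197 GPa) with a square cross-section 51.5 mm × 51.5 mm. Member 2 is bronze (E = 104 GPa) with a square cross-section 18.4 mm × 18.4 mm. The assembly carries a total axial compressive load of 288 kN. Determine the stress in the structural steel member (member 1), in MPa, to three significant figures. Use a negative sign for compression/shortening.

-102 MPa

A_1 = 2652 mm².
A_2 = 338.6 mm².
Equal strain + equilibrium ⇒ each member carries load in proportion to AE: A₁E₁ = 522500000 N, A₂E₂ = 35210000 N, ΣAE = 557700000 N.
σ₁ = P·E₁/ΣAE = -288000·197000/557700000 = -101.7 MPa.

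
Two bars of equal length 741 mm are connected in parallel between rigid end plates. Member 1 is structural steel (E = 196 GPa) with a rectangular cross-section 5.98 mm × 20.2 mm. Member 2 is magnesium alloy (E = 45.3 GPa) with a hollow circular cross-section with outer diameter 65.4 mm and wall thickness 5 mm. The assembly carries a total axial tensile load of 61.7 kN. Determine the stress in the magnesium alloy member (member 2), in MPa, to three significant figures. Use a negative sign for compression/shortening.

41.9 MPa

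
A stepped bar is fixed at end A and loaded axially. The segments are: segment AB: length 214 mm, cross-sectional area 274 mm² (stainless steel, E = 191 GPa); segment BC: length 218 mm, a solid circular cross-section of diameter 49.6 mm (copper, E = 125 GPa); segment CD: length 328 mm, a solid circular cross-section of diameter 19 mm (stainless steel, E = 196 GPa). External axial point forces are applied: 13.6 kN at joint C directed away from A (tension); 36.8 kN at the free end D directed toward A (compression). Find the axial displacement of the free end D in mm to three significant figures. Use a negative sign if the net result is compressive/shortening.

-0.333 mm

Internal axial forces (sectioning from the free end, tension +): N_CD = -36.8 kN, N_BC = -23.2 kN, N_AB = -23.2 kN.
A_BC = 1932 mm².
A_CD = 283.5 mm².
δ_AB = -23200·214/(274·191000) = -0.09487 mm
δ_BC = -23200·218/(1932·125000) = -0.02094 mm
δ_CD = -36800·328/(283.5·196000) = -0.2172 mm
δ = Σδ_i = -0.333 mm.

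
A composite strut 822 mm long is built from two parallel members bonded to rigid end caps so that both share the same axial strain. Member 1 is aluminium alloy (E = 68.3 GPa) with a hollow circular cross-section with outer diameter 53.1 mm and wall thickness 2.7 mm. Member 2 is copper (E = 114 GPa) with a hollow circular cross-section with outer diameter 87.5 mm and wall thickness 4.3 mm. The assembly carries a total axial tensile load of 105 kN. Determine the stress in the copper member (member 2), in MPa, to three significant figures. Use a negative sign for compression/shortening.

76.1 MPa

A_1 = 427.5 mm².
A_2 = 1124 mm².
Equal strain + equilibrium ⇒ each member carries load in proportion to AE: A₁E₁ = 29200000 N, A₂E₂ = 128100000 N, ΣAE = 157300000 N.
σ₂ = P·E₂/ΣAE = 105000·114000/157300000 = 76.08 MPa.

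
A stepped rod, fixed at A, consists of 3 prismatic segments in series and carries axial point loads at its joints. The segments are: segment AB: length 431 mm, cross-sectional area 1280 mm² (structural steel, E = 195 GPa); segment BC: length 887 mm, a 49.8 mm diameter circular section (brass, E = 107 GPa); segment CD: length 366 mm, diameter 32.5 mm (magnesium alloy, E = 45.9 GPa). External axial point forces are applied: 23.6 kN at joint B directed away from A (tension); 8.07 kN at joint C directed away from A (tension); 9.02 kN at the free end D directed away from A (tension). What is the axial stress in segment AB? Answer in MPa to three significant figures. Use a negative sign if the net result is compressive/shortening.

31.8 MPa

Internal axial forces (sectioning from the free end, tension +): N_CD = 9.02 kN, N_BC = 17.09 kN, N_AB = 40.69 kN.
σ_AB = N_AB/A_AB = 40690/1280 = 31.79 MPa.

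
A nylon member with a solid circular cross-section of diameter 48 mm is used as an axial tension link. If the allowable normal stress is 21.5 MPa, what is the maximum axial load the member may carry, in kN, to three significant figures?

A = 1810 mm².
P_max = σ_allow · A = 21.5 · 1810 = 38910 N = 38.91 kN.

38.9 kN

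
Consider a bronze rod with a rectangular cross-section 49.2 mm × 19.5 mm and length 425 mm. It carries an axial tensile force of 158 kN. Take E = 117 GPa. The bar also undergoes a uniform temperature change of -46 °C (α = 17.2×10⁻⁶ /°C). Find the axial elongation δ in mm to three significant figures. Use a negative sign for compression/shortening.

A = 959.4 mm².
δ_mech = NL/(AE) = 158000·425/(959.4·117000) = 0.5982 mm.
δ_thermal = αLΔT = 17.2e-6·425·-46 = -0.3363 mm.
δ = δ_mech + δ_thermal = 0.262 mm.

0.262 mm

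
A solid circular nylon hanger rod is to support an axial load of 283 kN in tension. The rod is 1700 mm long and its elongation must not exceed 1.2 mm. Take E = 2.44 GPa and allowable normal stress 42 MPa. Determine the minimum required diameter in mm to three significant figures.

Required area A ≥ P/σ_allow = 283000/42 = 6738 mm².
For a solid circular section, d ≥ √(4A/π) = 92.62 mm.
Elongation limit: A ≥ PL/(Eδ_allow) = 283000·1700/(2440·1.2) = 164300 mm² ⇒ d ≥ 457.4 mm.
The elongation limit governs.

457 mm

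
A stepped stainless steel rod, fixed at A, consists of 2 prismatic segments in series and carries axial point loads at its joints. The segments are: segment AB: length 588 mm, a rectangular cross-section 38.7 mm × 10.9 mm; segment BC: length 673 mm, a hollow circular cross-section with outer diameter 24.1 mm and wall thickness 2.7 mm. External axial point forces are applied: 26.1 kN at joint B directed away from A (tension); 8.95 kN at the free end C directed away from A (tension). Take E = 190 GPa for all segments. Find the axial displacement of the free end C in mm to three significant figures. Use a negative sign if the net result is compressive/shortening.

Internal axial forces (sectioning from the free end, tension +): N_BC = 8.95 kN, N_AB = 35.05 kN.
A_AB = 421.8 mm².
A_BC = 181.5 mm².
δ_AB = 35050·588/(421.8·190000) = 0.2571 mm
δ_BC = 8950·673/(181.5·190000) = 0.1746 mm
δ = Σδ_i = 0.4318 mm.

0.432 mm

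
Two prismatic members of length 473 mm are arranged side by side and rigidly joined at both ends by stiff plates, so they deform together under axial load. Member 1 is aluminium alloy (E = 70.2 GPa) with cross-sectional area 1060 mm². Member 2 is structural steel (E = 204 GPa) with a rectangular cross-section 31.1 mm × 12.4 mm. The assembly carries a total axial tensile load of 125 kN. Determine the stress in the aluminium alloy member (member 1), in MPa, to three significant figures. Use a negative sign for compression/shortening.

A_2 = 385.6 mm².
Equal strain + equilibrium ⇒ each member carries load in proportion to AE: A₁E₁ = 74410000 N, A₂E₂ = 78670000 N, ΣAE = 153100000 N.
σ₁ = P·E₁/ΣAE = 125000·70200/153100000 = 57.32 MPa.

57.3 MPa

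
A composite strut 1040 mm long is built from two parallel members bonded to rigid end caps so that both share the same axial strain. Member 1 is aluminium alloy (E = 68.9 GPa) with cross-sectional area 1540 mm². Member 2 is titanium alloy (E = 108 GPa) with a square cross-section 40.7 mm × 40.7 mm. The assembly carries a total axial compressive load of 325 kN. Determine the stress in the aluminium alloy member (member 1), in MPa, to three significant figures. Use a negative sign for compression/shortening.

-78.6 MPa

A_2 = 1656 mm².
Equal strain + equilibrium ⇒ each member carries load in proportion to AE: A₁E₁ = 106100000 N, A₂E₂ = 178900000 N, ΣAE = 285000000 N.
σ₁ = P·E₁/ΣAE = -325000·68900/285000000 = -78.57 MPa.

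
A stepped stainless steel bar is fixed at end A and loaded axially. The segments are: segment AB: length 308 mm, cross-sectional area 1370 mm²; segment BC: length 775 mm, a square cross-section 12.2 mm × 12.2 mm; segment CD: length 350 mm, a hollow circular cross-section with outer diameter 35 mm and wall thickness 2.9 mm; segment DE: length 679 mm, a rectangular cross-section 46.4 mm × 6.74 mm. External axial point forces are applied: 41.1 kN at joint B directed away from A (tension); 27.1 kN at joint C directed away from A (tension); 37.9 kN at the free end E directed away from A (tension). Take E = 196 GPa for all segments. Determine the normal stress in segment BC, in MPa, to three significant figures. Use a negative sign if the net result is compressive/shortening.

Internal axial forces (sectioning from the free end, tension +): N_DE = 37.9 kN, N_CD = 37.9 kN, N_BC = 65 kN, N_AB = 106.1 kN.
A_BC = 148.8 mm².
σ_BC = N_BC/A_BC = 65000/148.8 = 436.7 MPa.

437 MPa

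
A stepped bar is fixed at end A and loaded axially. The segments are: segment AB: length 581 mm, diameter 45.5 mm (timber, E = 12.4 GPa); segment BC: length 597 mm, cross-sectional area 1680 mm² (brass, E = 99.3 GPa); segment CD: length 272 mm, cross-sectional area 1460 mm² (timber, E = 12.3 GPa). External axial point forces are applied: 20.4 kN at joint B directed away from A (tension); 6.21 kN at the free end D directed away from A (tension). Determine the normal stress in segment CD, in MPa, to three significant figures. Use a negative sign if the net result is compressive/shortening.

4.25 MPa

Internal axial forces (sectioning from the free end, tension +): N_CD = 6.21 kN, N_BC = 6.21 kN, N_AB = 26.61 kN.
σ_CD = N_CD/A_CD = 6210/1460 = 4.253 MPa.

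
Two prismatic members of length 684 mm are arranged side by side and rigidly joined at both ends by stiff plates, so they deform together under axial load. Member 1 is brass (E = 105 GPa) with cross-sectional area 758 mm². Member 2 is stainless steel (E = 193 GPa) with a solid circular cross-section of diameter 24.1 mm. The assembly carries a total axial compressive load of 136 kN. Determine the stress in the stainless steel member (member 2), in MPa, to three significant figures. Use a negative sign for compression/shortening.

-157 MPa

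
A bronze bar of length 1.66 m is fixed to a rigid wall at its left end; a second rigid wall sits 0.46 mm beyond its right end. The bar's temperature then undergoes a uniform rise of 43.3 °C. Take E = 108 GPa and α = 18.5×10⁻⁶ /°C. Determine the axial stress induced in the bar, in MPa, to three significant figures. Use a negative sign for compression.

-56.6 MPa

Free thermal expansion αLΔT = 18.5e-6 · 1660 · 43.3 = 1.33 mm.
The walls engage after the gap closes; constrained expansion = 1.33 − 0.46 = 0.8697 mm.
The walls impose strain ε = −(0.8697)/1660 = -5.2394e-04; σ = Eε = 108000 · -5.2394e-04 = -56.59 MPa.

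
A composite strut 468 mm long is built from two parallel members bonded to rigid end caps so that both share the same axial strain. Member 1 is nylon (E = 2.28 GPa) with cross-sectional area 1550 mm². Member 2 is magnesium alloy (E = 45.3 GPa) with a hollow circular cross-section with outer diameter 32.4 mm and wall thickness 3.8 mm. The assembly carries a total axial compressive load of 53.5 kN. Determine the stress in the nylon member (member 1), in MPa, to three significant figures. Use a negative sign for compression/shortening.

-6.42 MPa

A_2 = 341.4 mm².
Equal strain + equilibrium ⇒ each member carries load in proportion to AE: A₁E₁ = 3534000 N, A₂E₂ = 15470000 N, ΣAE = 19000000 N.
σ₁ = P·E₁/ΣAE = -53500·2280/19000000 = -6.42 MPa.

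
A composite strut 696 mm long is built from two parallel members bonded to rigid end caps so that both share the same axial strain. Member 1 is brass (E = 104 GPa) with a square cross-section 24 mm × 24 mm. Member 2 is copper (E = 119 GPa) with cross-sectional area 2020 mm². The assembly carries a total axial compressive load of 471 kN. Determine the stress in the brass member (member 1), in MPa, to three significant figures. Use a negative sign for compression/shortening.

-163 MPa

A_1 = 576 mm².
Equal strain + equilibrium ⇒ each member carries load in proportion to AE: A₁E₁ = 59900000 N, A₂E₂ = 240400000 N, ΣAE = 300300000 N.
σ₁ = P·E₁/ΣAE = -471000·104000/300300000 = -163.1 MPa.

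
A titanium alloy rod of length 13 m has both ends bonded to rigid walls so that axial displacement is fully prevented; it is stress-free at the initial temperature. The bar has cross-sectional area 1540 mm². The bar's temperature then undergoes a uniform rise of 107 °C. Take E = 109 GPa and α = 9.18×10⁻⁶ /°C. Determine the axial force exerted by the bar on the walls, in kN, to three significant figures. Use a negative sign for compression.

Free thermal expansion αLΔT = 9.18e-6 · 13000 · 107 = 12.77 mm.
The walls impose strain ε = −(12.77)/13000 = -9.8226e-04; σ = Eε = 109000 · -9.8226e-04 = -107.1 MPa.
Wall reaction R = σ·A = -107.1·1540 = -164900 N = -164.9 kN.

-165 kN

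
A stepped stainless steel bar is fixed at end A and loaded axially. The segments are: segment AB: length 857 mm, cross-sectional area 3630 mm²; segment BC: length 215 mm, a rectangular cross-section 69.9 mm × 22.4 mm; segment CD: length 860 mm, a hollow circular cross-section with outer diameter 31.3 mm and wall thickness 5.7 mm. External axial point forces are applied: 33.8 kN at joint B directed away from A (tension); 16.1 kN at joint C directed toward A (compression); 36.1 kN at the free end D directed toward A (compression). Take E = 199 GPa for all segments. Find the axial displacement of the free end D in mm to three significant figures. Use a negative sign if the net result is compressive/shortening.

-0.398 mm

Internal axial forces (sectioning from the free end, tension +): N_CD = -36.1 kN, N_BC = -52.2 kN, N_AB = -18.4 kN.
A_BC = 1566 mm².
A_CD = 458.4 mm².
δ_AB = -18400·857/(3630·199000) = -0.02183 mm
δ_BC = -52200·215/(1566·199000) = -0.03602 mm
δ_CD = -36100·860/(458.4·199000) = -0.3403 mm
δ = Σδ_i = -0.3982 mm.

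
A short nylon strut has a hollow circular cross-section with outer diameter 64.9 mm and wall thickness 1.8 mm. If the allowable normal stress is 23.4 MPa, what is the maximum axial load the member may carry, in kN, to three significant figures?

A = 356.8 mm².
P_max = σ_allow · A = 23.4 · 356.8 = 8350 N = 8.35 kN.

8.35 kN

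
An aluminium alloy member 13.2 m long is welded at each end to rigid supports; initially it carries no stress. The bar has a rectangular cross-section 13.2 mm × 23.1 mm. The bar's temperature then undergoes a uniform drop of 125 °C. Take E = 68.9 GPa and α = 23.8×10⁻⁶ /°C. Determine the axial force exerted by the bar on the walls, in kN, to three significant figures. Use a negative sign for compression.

Free thermal expansion αLΔT = 23.8e-6 · 13200 · -125 = -39.27 mm.
The walls impose strain ε = −(-39.27)/13200 = 2.9750e-03; σ = Eε = 68900 · 2.9750e-03 = 205 MPa.
Wall reaction R = σ·A = 205·304.9 = 62500 N = 62.5 kN.

62.5 kN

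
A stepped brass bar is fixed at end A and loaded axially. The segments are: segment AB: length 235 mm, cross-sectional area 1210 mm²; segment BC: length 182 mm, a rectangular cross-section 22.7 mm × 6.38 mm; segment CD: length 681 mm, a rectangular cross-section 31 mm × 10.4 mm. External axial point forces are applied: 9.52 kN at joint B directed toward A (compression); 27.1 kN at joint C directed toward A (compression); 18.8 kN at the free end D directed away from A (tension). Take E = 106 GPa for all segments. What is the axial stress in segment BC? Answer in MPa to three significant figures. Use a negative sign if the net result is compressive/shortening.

-57.3 MPa

Internal axial forces (sectioning from the free end, tension +): N_CD = 18.8 kN, N_BC = -8.3 kN, N_AB = -17.82 kN.
A_BC = 144.8 mm².
σ_BC = N_BC/A_BC = -8300/144.8 = -57.31 MPa.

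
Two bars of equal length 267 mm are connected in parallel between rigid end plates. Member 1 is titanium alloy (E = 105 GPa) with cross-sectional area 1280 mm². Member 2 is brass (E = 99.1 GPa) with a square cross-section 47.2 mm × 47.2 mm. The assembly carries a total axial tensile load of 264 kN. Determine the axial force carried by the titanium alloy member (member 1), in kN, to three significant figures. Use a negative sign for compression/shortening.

99.9 kN

A_2 = 2228 mm².
Equal strain + equilibrium ⇒ each member carries load in proportion to AE: A₁E₁ = 134400000 N, A₂E₂ = 220800000 N, ΣAE = 355200000 N.
F₁ = P·A₁E₁/ΣAE = 264000·134400000/355200000 = 99900 N.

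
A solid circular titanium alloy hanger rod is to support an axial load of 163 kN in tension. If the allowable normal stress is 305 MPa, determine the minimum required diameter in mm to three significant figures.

Required area A ≥ P/σ_allow = 163000/305 = 534.4 mm².
For a solid circular section, d ≥ √(4A/π) = 26.09 mm.

26.1 mm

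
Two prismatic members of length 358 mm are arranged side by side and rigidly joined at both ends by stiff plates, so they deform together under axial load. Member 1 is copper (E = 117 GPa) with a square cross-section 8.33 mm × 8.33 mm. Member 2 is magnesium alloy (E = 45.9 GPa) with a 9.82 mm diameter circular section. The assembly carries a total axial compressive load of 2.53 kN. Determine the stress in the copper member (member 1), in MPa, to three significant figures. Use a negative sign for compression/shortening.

A_1 = 69.39 mm².
A_2 = 75.74 mm².
Equal strain + equilibrium ⇒ each member carries load in proportion to AE: A₁E₁ = 8119000 N, A₂E₂ = 3476000 N, ΣAE = 11590000 N.
σ₁ = P·E₁/ΣAE = -2530·117000/11590000 = -25.53 MPa.

-25.5 MPa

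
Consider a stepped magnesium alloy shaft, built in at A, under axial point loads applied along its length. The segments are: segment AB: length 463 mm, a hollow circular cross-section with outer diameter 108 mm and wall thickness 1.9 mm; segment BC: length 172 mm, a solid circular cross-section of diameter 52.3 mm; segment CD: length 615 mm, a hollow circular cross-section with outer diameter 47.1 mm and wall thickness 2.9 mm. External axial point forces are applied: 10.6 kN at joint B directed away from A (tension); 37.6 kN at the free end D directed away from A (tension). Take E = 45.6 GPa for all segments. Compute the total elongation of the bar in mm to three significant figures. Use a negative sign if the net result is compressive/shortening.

Internal axial forces (sectioning from the free end, tension +): N_CD = 37.6 kN, N_BC = 37.6 kN, N_AB = 48.2 kN.
A_AB = 633.3 mm².
A_BC = 2148 mm².
A_CD = 402.7 mm².
δ_AB = 48200·463/(633.3·45600) = 0.7728 mm
δ_BC = 37600·172/(2148·45600) = 0.06602 mm
δ_CD = 37600·615/(402.7·45600) = 1.259 mm
δ = Σδ_i = 2.098 mm.

2.10 mm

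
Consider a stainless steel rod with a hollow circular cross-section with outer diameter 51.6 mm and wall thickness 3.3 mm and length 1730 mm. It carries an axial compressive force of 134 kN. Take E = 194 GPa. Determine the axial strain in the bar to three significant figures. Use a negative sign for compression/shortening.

A = 500.7 mm².
σ = N/A = -267.6 MPa; ε = σ/E = -267.6/194000 = -1.379e-03.

-0.00138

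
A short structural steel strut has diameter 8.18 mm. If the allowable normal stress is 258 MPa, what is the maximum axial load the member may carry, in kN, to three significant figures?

13.6 kN

A = 52.55 mm².
P_max = σ_allow · A = 258 · 52.55 = 13560 N = 13.56 kN.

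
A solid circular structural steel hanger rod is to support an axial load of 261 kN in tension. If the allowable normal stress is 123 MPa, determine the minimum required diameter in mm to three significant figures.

Required area A ≥ P/σ_allow = 261000/123 = 2122 mm².
For a solid circular section, d ≥ √(4A/π) = 51.98 mm.

52.0 mm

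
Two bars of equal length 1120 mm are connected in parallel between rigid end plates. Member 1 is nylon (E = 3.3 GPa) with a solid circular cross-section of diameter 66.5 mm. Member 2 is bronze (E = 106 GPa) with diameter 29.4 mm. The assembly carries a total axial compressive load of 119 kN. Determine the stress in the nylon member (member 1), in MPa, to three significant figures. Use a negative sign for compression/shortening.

-4.71 MPa

A_1 = 3473 mm².
A_2 = 678.9 mm².
Equal strain + equilibrium ⇒ each member carries load in proportion to AE: A₁E₁ = 11460000 N, A₂E₂ = 71960000 N, ΣAE = 83420000 N.
σ₁ = P·E₁/ΣAE = -119000·3300/83420000 = -4.707 MPa.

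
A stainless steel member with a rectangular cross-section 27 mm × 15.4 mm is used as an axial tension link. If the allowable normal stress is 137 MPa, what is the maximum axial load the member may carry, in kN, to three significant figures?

57.0 kN

A = 415.8 mm².
P_max = σ_allow · A = 137 · 415.8 = 56960 N = 56.96 kN.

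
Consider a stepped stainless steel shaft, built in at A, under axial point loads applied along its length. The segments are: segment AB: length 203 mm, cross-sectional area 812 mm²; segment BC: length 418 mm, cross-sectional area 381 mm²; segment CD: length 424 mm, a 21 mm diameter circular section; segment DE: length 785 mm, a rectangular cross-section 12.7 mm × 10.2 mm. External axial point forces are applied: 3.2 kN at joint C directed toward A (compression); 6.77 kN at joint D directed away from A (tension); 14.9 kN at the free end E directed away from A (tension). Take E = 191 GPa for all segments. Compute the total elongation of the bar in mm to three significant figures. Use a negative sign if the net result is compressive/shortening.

0.742 mm

Internal axial forces (sectioning from the free end, tension +): N_DE = 14.9 kN, N_CD = 21.67 kN, N_BC = 18.47 kN, N_AB = 18.47 kN.
A_CD = 346.4 mm².
A_DE = 129.5 mm².
δ_AB = 18470·203/(812·191000) = 0.02418 mm
δ_BC = 18470·418/(381·191000) = 0.1061 mm
δ_CD = 21670·424/(346.4·191000) = 0.1389 mm
δ_DE = 14900·785/(129.5·191000) = 0.4727 mm
δ = Σδ_i = 0.7419 mm.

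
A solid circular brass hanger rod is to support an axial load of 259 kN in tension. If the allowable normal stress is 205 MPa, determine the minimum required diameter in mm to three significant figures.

Required area A ≥ P/σ_allow = 259000/205 = 1263 mm².
For a solid circular section, d ≥ √(4A/π) = 40.11 mm.

40.1 mm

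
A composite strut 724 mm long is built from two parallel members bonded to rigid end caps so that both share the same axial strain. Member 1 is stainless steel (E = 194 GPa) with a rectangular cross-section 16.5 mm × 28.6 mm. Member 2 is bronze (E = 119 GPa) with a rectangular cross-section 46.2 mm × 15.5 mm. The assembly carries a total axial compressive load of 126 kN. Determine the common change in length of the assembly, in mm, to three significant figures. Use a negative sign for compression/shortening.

A_1 = 471.9 mm².
A_2 = 716.1 mm².
Equal strain + equilibrium ⇒ each member carries load in proportion to AE: A₁E₁ = 91550000 N, A₂E₂ = 85220000 N, ΣAE = 176800000 N.
δ = PL/ΣAE = -126000·724/176800000 = -0.5161 mm.

-0.516 mm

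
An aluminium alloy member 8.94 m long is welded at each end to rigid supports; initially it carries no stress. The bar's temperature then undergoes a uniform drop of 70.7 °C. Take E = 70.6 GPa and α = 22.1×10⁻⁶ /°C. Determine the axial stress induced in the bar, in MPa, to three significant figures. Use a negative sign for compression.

110 MPa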